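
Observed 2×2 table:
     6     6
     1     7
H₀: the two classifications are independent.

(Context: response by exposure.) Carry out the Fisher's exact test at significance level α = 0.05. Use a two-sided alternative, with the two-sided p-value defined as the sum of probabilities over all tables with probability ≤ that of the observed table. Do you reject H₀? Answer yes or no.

reject H₀: no

Margins: r₁=12, r₂=8, c₁=7, c₂=13, n=20
p_obs = C(12,6)·C(8,1)/C(20,7); sum pmf over tables with pmf ≤ p_obs
p-value (two-sided) = 0.15769
At α=0.05: p ≥ α → fail to reject H₀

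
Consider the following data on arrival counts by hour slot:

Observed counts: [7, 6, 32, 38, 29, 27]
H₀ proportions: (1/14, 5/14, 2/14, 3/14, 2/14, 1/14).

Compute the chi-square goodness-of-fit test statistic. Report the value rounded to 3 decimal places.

n = 139; E_i = n·p_i = [9.93, 49.64, 19.86, 29.79, 19.86, 9.93]
χ² = (7−9.93)²/9.93 + (6−49.64)²/49.64 + (32−19.86)²/19.86 + (38−29.79)²/29.79 + (29−19.86)²/19.86 + (27−9.93)²/9.93 = 82.4854
df = 5

test statistic = 82.485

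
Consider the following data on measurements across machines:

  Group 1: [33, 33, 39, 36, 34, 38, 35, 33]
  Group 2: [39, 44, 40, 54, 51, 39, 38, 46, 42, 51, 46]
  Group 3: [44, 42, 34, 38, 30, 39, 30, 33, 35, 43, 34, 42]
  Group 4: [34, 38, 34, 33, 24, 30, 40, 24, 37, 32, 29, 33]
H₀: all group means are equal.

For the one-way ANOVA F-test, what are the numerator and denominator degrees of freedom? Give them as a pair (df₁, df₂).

k = 4 groups, N = 43 total
df = (k−1, N−k) = (4−1, 43−4) = (3, 39)

degrees of freedom = [3, 39]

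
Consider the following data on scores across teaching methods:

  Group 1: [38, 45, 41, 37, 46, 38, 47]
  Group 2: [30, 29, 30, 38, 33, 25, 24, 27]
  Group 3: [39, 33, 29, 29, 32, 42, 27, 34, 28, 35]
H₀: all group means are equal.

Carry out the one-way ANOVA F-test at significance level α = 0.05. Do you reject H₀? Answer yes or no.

reject H₀: yes

Group means [41.71, 29.50, 32.80], grand mean 34.240
SSB = Σnᵢ(x̄ᵢ−x̄)² = 591.531; SSW = ΣΣ(x−x̄ᵢ)² = 465.029
MSB = 591.531/2 = 295.7657; MSW = 465.029/22 = 21.1377
F = MSB/MSW = 13.9924
df = (2, 22)
p-value (upper-tail) = 0.00012
At α=0.05: p < α → reject H₀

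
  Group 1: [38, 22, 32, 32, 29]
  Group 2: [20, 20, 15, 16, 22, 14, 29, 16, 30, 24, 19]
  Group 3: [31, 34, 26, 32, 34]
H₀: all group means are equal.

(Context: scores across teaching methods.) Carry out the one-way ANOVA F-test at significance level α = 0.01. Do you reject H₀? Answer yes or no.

Group means [30.60, 20.45, 31.40], grand mean 25.476
SSB = Σnᵢ(x̄ᵢ−x̄)² = 584.111; SSW = ΣΣ(x−x̄ᵢ)² = 471.127
MSB = 584.111/2 = 292.0554; MSW = 471.127/18 = 26.1737
F = MSB/MSW = 11.1583
df = (2, 18)
p-value (upper-tail) = 0.00070
At α=0.01: p < α → reject H₀

reject H₀: yes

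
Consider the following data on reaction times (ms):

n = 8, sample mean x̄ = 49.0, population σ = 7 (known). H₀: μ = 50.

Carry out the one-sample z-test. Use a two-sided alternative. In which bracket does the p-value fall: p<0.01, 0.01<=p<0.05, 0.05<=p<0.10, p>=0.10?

SE = σ/√n = 7/√8 = 2.4749
z = (x̄−μ₀)/SE = (49.0−50)/2.4749 = -0.4041
p-value (two-sided) = 0.68617
→ bracket: p>=0.10

p-value bracket: p>=0.10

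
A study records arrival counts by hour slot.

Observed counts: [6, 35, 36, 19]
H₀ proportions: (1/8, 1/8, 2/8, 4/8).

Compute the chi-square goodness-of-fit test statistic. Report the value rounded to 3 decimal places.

test statistic = 70.604

n = 96; E_i = n·p_i = [12.00, 12.00, 24.00, 48.00]
χ² = (6−12.00)²/12.00 + (35−12.00)²/12.00 + (36−24.00)²/24.00 + (19−48.00)²/48.00 = 70.6042
df = 3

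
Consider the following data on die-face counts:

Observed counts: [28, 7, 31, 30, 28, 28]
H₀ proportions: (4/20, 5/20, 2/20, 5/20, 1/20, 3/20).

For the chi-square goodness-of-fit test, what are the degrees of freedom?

df = k − 1 = 6 − 1 = 5

degrees of freedom = 5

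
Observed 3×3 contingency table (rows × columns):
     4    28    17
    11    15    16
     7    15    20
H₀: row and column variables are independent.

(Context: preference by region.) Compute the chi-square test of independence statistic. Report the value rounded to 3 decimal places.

test statistic = 8.698

Row totals [49, 42, 42], col totals [22, 58, 53], n=133
χ² = (4−8.11)²/8.11 + (28−21.37)²/21.37 + (17−19.53)²/19.53 + (11−6.95)²/6.95 + (15−18.32)²/18.32 + (16−16.74)²/16.74 + (7−6.95)²/6.95 + (15−18.32)²/18.32 + (20−16.74)²/16.74 = 8.6979
df = 4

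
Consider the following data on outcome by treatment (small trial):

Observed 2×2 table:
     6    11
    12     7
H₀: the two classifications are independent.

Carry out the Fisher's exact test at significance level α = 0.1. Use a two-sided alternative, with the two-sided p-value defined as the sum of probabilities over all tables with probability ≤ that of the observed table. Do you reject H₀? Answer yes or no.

reject H₀: no

Margins: r₁=17, r₂=19, c₁=18, c₂=18, n=36
p_obs = C(17,6)·C(19,12)/C(36,18); sum pmf over tables with pmf ≤ p_obs
p-value (two-sided) = 0.18114
At α=0.1: p ≥ α → fail to reject H₀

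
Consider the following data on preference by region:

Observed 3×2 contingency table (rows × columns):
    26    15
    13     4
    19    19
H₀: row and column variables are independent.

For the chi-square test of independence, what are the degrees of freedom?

df = (r−1)(c−1) = (3−1)·(2−1) = 2

degrees of freedom = 2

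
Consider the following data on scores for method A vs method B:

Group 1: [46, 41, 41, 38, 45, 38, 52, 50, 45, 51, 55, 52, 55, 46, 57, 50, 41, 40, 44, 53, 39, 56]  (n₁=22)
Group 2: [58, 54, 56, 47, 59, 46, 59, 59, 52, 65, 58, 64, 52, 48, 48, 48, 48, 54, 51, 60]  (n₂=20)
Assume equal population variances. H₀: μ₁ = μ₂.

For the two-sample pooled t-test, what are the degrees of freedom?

degrees of freedom = 40

df = n₁ + n₂ − 2 = 22 + 20 − 2 = 40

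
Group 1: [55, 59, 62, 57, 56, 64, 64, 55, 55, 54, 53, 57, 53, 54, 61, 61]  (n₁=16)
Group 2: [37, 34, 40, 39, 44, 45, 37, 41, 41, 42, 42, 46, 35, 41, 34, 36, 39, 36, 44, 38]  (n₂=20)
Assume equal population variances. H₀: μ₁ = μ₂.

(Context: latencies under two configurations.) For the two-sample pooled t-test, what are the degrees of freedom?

degrees of freedom = 34

df = n₁ + n₂ − 2 = 16 + 20 − 2 = 34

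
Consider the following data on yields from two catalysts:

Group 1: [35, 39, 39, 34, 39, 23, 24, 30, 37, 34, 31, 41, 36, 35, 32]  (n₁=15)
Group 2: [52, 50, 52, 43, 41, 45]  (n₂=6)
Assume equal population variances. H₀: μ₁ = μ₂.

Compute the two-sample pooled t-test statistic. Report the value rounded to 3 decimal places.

x̄₁=33.933, s₁=5.271, n₁=15
x̄₂=47.167, s₂=4.792, n₂=6
s_p² = [14·5.271² + 5·4.792²]/19 = 26.5140
SE = √(s_p²·(1/15+1/6)) = 2.4873
t = (33.933−47.167)/2.4873 = -5.3204
df = 19

test statistic = -5.320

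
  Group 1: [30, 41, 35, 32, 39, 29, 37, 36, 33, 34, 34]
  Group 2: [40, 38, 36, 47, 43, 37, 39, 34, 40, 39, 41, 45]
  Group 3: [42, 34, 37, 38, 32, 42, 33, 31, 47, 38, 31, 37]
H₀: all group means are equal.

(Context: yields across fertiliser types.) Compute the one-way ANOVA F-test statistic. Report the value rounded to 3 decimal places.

test statistic = 4.831

Group means [34.55, 39.92, 36.83], grand mean 37.171
SSB = Σnᵢ(x̄ᵢ−x̄)² = 167.661; SSW = ΣΣ(x−x̄ᵢ)² = 555.311
MSB = 167.661/2 = 83.8304; MSW = 555.311/32 = 17.3535
F = MSB/MSW = 4.8308
df = (2, 32)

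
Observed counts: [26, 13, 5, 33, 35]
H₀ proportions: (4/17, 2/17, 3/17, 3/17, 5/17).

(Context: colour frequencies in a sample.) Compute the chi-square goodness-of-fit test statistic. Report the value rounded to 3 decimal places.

n = 112; E_i = n·p_i = [26.35, 13.18, 19.76, 19.76, 32.94]
χ² = (26−26.35)²/26.35 + (13−13.18)²/13.18 + (5−19.76)²/19.76 + (33−19.76)²/19.76 + (35−32.94)²/32.94 = 20.0283
df = 4

test statistic = 20.028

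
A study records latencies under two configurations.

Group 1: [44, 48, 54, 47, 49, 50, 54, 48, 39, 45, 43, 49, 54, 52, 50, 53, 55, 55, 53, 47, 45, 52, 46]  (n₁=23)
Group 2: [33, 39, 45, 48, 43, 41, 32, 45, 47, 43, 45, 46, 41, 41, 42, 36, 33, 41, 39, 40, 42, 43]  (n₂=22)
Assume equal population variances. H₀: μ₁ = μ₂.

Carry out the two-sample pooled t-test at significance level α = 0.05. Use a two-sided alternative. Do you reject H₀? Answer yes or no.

reject H₀: yes

x̄₁=49.217, s₁=4.317, n₁=23
x̄₂=41.136, s₂=4.443, n₂=22
s_p² = [22·4.317² + 21·4.443²]/43 = 19.1745
SE = √(s_p²·(1/23+1/22)) = 1.3058
t = (49.217−41.136)/1.3058 = 6.1883
df = 43
p-value (two-sided) = 0.00000
At α=0.05: p < α → reject H₀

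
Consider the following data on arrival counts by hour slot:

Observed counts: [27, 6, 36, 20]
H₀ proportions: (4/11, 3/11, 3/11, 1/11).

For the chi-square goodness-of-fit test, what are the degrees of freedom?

degrees of freedom = 3

df = k − 1 = 4 − 1 = 3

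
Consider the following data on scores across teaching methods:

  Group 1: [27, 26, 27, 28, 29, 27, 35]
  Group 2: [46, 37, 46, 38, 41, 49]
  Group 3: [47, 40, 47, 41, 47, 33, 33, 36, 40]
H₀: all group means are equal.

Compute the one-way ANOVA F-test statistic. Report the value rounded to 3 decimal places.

Group means [28.43, 42.83, 40.44], grand mean 37.273
SSB = Σnᵢ(x̄ᵢ−x̄)² = 823.594; SSW = ΣΣ(x−x̄ᵢ)² = 434.770
MSB = 823.594/2 = 411.7969; MSW = 434.770/19 = 22.8826
F = MSB/MSW = 17.9961
df = (2, 19)

test statistic = 17.996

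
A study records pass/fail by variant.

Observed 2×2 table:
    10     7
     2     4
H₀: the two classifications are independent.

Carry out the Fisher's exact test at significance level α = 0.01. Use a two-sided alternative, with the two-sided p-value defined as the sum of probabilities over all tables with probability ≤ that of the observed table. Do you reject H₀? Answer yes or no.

Margins: r₁=17, r₂=6, c₁=12, c₂=11, n=23
p_obs = C(17,10)·C(6,2)/C(23,12); sum pmf over tables with pmf ≤ p_obs
p-value (two-sided) = 0.37071
At α=0.01: p ≥ α → fail to reject H₀

reject H₀: no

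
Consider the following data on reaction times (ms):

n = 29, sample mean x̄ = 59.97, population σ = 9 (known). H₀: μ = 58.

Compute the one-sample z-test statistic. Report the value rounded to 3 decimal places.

SE = σ/√n = 9/√29 = 1.6713
z = (x̄−μ₀)/SE = (59.97−58)/1.6713 = 1.1788

test statistic = 1.179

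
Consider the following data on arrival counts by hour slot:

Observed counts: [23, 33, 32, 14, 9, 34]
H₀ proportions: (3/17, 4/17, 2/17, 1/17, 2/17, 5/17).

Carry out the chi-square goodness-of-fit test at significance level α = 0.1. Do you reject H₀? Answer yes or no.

reject H₀: yes

n = 145; E_i = n·p_i = [25.59, 34.12, 17.06, 8.53, 17.06, 42.65]
χ² = (23−25.59)²/25.59 + (33−34.12)²/34.12 + (32−17.06)²/17.06 + (14−8.53)²/8.53 + (9−17.06)²/17.06 + (34−42.65)²/42.65 = 22.4539
df = 5
p-value (upper-tail) = 0.00043
At α=0.1: p < α → reject H₀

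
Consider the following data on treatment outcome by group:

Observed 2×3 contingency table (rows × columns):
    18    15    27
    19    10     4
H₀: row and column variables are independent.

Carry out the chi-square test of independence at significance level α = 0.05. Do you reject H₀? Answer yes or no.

reject H₀: yes

Row totals [60, 33], col totals [37, 25, 31], n=93
χ² = (18−23.87)²/23.87 + (15−16.13)²/16.13 + (27−20.00)²/20.00 + (19−13.13)²/13.13 + (10−8.87)²/8.87 + (4−11.00)²/11.00 = 11.1966
df = 2
p-value (upper-tail) = 0.00370
At α=0.05: p < α → reject H₀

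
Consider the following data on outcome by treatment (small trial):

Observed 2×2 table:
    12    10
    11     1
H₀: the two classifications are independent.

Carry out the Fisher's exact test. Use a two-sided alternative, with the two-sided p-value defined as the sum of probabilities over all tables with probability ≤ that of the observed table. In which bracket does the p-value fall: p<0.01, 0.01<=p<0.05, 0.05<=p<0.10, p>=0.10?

Margins: r₁=22, r₂=12, c₁=23, c₂=11, n=34
p_obs = C(22,12)·C(12,11)/C(34,23); sum pmf over tables with pmf ≤ p_obs
p-value (two-sided) = 0.05269
→ bracket: 0.05<=p<0.10

p-value bracket: 0.05<=p<0.10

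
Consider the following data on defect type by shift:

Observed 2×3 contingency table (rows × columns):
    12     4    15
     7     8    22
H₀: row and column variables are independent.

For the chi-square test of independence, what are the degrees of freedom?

df = (r−1)(c−1) = (2−1)·(3−1) = 2

degrees of freedom = 2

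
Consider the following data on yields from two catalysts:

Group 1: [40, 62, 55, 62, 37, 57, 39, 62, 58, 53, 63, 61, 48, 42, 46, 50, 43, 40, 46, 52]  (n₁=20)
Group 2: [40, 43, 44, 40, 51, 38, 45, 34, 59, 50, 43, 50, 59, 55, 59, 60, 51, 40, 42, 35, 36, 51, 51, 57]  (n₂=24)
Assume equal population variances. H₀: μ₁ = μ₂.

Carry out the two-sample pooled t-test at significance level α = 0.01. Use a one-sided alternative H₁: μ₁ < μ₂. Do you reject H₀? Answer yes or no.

x̄₁=50.800, s₁=8.883, n₁=20
x̄₂=47.208, s₂=8.283, n₂=24
s_p² = [19·8.883² + 23·8.283²]/42 = 73.2657
SE = √(s_p²·(1/20+1/24)) = 2.5915
t = (50.800−47.208)/2.5915 = 1.3859
df = 42
p-value (one-sided, H₁ less) = 0.91346
At α=0.01: p ≥ α → fail to reject H₀

reject H₀: no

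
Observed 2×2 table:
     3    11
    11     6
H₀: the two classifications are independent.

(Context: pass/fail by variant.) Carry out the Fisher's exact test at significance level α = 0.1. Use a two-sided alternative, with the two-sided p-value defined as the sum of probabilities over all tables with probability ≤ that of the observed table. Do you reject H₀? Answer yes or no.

Margins: r₁=14, r₂=17, c₁=14, c₂=17, n=31
p_obs = C(14,3)·C(17,11)/C(31,14); sum pmf over tables with pmf ≤ p_obs
p-value (two-sided) = 0.02920
At α=0.1: p < α → reject H₀

reject H₀: yes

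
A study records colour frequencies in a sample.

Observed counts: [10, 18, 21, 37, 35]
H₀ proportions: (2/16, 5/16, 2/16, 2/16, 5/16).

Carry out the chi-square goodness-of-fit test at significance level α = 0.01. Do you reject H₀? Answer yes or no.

n = 121; E_i = n·p_i = [15.12, 37.81, 15.12, 15.12, 37.81]
χ² = (10−15.12)²/15.12 + (18−37.81)²/37.81 + (21−15.12)²/15.12 + (37−15.12)²/15.12 + (35−37.81)²/37.81 = 46.2463
df = 4
p-value (upper-tail) = 0.00000
At α=0.01: p < α → reject H₀

reject H₀: yes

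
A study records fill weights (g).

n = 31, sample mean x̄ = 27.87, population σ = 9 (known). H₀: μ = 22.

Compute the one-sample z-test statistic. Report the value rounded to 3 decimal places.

test statistic = 3.631

SE = σ/√n = 9/√31 = 1.6164
z = (x̄−μ₀)/SE = (27.87−22)/1.6164 = 3.6314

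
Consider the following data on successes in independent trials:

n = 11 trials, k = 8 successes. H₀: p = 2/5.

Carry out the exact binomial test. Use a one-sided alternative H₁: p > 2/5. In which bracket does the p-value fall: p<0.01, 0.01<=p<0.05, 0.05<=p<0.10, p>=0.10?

p-value bracket: 0.01<=p<0.05

Exact binomial: n=11, k=8, p₀=2/5=0.4000
P(X≥8) from Σ C(n,i)·p₀^i·(1−p₀)^(n−i)
p-value (one-sided, H₁ greater) = 0.02928
→ bracket: 0.01<=p<0.05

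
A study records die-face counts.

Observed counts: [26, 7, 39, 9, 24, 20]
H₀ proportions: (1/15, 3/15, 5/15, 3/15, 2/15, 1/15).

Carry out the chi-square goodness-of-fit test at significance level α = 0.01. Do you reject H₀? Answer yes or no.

n = 125; E_i = n·p_i = [8.33, 25.00, 41.67, 25.00, 16.67, 8.33]
χ² = (26−8.33)²/8.33 + (7−25.00)²/25.00 + (39−41.67)²/41.67 + (9−25.00)²/25.00 + (24−16.67)²/16.67 + (20−8.33)²/8.33 = 80.3840
df = 5
p-value (upper-tail) = 0.00000
At α=0.01: p < α → reject H₀

reject H₀: yes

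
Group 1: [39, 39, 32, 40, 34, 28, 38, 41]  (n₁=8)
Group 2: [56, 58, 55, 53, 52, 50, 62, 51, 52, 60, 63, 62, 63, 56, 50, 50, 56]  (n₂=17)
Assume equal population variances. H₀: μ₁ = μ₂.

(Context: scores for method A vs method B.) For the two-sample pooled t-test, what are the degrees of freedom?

df = n₁ + n₂ − 2 = 8 + 17 − 2 = 23

degrees of freedom = 23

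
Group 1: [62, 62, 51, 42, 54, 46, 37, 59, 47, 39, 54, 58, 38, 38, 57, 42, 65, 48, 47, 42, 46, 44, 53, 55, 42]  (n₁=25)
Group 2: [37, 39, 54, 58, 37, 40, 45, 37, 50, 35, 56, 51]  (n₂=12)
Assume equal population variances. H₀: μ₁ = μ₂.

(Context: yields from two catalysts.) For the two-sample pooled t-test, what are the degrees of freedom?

df = n₁ + n₂ − 2 = 25 + 12 − 2 = 35

degrees of freedom = 35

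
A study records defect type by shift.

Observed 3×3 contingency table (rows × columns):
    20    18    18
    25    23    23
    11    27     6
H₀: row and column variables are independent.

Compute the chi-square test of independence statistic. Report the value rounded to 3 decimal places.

Row totals [56, 71, 44], col totals [56, 68, 47], n=171
χ² = (20−18.34)²/18.34 + (18−22.27)²/22.27 + (18−15.39)²/15.39 + (25−23.25)²/23.25 + (23−28.23)²/28.23 + (23−19.51)²/19.51 + (11−14.41)²/14.41 + (27−17.50)²/17.50 + (6−12.09)²/12.09 = 12.1732
df = 4

test statistic = 12.173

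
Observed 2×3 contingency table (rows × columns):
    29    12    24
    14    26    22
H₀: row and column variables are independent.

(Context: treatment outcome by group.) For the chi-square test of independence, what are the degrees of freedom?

df = (r−1)(c−1) = (2−1)·(3−1) = 2

degrees of freedom = 2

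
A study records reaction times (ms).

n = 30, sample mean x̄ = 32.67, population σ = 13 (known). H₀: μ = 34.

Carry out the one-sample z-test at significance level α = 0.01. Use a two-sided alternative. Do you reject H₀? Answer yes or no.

SE = σ/√n = 13/√30 = 2.3735
z = (x̄−μ₀)/SE = (32.67−34)/2.3735 = -0.5604
p-value (two-sided) = 0.57523
At α=0.01: p ≥ α → fail to reject H₀

reject H₀: no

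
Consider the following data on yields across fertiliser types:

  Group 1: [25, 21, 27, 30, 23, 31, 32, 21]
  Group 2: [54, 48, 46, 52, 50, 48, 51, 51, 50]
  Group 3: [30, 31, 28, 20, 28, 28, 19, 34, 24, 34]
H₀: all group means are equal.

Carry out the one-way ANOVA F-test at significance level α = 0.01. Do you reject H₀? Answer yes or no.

reject H₀: yes

Group means [26.25, 50.00, 27.60], grand mean 34.667
SSB = Σnᵢ(x̄ᵢ−x̄)² = 3182.100; SSW = ΣΣ(x−x̄ᵢ)² = 427.900
MSB = 3182.100/2 = 1591.0500; MSW = 427.900/24 = 17.8292
F = MSB/MSW = 89.2386
df = (2, 24)
p-value (upper-tail) = 0.00000
At α=0.01: p < α → reject H₀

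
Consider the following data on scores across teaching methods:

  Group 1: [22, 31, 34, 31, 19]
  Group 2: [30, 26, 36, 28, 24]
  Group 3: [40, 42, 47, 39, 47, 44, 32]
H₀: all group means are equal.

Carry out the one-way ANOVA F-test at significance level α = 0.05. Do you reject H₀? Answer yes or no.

reject H₀: yes

Group means [27.40, 28.80, 41.57], grand mean 33.647
SSB = Σnᵢ(x̄ᵢ−x̄)² = 752.168; SSW = ΣΣ(x−x̄ᵢ)² = 419.714
MSB = 752.168/2 = 376.0840; MSW = 419.714/14 = 29.9796
F = MSB/MSW = 12.5447
df = (2, 14)
p-value (upper-tail) = 0.00076
At α=0.05: p < α → reject H₀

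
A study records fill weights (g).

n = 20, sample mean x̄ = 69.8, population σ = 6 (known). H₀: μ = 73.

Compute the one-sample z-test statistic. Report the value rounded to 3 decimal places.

test statistic = -2.385

SE = σ/√n = 6/√20 = 1.3416
z = (x̄−μ₀)/SE = (69.8−73)/1.3416 = -2.3851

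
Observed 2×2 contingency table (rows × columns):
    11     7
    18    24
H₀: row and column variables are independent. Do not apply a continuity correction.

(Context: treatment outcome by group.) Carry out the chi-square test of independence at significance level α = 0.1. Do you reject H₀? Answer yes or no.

reject H₀: no

Row totals [18, 42], col totals [29, 31], n=60
χ² = (11−8.70)²/8.70 + (7−9.30)²/9.30 + (18−20.30)²/20.30 + (24−21.70)²/21.70 = 1.6812
df = 1
p-value (upper-tail) = 0.19476
At α=0.1: p ≥ α → fail to reject H₀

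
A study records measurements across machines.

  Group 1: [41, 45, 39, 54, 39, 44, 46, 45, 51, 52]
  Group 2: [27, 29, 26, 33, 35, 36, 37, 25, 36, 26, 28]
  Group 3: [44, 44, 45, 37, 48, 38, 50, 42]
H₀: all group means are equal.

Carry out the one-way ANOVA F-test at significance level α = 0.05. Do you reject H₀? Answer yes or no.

Group means [45.60, 30.73, 43.50], grand mean 39.379
SSB = Σnᵢ(x̄ᵢ−x̄)² = 1346.246; SSW = ΣΣ(x−x̄ᵢ)² = 612.582
MSB = 1346.246/2 = 673.1229; MSW = 612.582/26 = 23.5608
F = MSB/MSW = 28.5696
df = (2, 26)
p-value (upper-tail) = 0.00000
At α=0.05: p < α → reject H₀

reject H₀: yes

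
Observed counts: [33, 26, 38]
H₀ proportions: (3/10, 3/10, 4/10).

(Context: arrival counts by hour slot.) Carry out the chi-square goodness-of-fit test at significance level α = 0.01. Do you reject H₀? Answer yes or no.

reject H₀: no

n = 97; E_i = n·p_i = [29.10, 29.10, 38.80]
χ² = (33−29.10)²/29.10 + (26−29.10)²/29.10 + (38−38.80)²/38.80 = 0.8694
df = 2
p-value (upper-tail) = 0.64745
At α=0.01: p ≥ α → fail to reject H₀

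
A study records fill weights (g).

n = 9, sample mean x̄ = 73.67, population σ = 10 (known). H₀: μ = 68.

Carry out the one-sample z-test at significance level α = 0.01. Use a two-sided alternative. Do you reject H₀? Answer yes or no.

reject H₀: no

SE = σ/√n = 10/√9 = 3.3333
z = (x̄−μ₀)/SE = (73.67−68)/3.3333 = 1.7010
p-value (two-sided) = 0.08894
At α=0.01: p ≥ α → fail to reject H₀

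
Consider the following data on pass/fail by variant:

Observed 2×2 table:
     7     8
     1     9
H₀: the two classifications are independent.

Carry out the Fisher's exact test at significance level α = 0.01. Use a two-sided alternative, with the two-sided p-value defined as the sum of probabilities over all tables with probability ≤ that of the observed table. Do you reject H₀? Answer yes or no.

reject H₀: no

Margins: r₁=15, r₂=10, c₁=8, c₂=17, n=25
p_obs = C(15,7)·C(10,1)/C(25,8); sum pmf over tables with pmf ≤ p_obs
p-value (two-sided) = 0.08754
At α=0.01: p ≥ α → fail to reject H₀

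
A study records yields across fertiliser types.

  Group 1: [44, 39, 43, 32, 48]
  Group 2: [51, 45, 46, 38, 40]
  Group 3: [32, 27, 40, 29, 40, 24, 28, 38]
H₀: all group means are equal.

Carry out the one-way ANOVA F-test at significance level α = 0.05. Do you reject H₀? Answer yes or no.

Group means [41.20, 44.00, 32.25], grand mean 38.000
SSB = Σnᵢ(x̄ᵢ−x̄)² = 495.700; SSW = ΣΣ(x−x̄ᵢ)² = 530.300
MSB = 495.700/2 = 247.8500; MSW = 530.300/15 = 35.3533
F = MSB/MSW = 7.0107
df = (2, 15)
p-value (upper-tail) = 0.00708
At α=0.05: p < α → reject H₀

reject H₀: yes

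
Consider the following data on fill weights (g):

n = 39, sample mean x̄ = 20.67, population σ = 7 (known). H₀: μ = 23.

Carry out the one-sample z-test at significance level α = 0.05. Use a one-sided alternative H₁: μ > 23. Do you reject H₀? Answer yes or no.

SE = σ/√n = 7/√39 = 1.1209
z = (x̄−μ₀)/SE = (20.67−23)/1.1209 = -2.0787
p-value (one-sided, H₁ greater) = 0.98118
At α=0.05: p ≥ α → fail to reject H₀

reject H₀: no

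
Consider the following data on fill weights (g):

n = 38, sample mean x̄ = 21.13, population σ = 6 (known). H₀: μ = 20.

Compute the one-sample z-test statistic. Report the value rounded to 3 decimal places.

SE = σ/√n = 6/√38 = 0.9733
z = (x̄−μ₀)/SE = (21.13−20)/0.9733 = 1.1610

test statistic = 1.161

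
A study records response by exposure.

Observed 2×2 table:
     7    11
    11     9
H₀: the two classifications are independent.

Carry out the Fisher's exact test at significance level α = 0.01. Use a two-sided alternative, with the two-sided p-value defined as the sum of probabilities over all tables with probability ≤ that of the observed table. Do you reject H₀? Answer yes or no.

Margins: r₁=18, r₂=20, c₁=18, c₂=20, n=38
p_obs = C(18,7)·C(20,11)/C(38,18); sum pmf over tables with pmf ≤ p_obs
p-value (two-sided) = 0.35187
At α=0.01: p ≥ α → fail to reject H₀

reject H₀: no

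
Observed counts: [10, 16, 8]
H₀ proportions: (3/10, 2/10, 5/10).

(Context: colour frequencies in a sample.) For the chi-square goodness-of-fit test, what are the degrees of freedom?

degrees of freedom = 2

df = k − 1 = 3 − 1 = 2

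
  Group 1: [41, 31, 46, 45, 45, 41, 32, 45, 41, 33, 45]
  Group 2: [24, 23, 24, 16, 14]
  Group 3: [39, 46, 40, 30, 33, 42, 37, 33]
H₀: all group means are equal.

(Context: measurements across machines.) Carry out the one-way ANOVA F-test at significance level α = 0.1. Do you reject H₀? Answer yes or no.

Group means [40.45, 20.20, 37.50], grand mean 35.250
SSB = Σnᵢ(x̄ᵢ−x̄)² = 1470.973; SSW = ΣΣ(x−x̄ᵢ)² = 621.527
MSB = 1470.973/2 = 735.4864; MSW = 621.527/21 = 29.5965
F = MSB/MSW = 24.8504
df = (2, 21)
p-value (upper-tail) = 0.00000
At α=0.1: p < α → reject H₀

reject H₀: yes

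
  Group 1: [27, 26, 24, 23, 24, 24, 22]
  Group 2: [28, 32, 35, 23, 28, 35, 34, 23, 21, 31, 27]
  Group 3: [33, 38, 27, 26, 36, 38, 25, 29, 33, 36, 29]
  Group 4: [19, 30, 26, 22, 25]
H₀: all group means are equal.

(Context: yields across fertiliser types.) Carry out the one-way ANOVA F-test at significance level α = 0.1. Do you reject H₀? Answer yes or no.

reject H₀: yes

Group means [24.29, 28.82, 31.82, 24.40], grand mean 28.206
SSB = Σnᵢ(x̄ᵢ−x̄)² = 327.658; SSW = ΣΣ(x−x̄ᵢ)² = 571.901
MSB = 327.658/3 = 109.2192; MSW = 571.901/30 = 19.0634
F = MSB/MSW = 5.7293
df = (3, 30)
p-value (upper-tail) = 0.00319
At α=0.1: p < α → reject H₀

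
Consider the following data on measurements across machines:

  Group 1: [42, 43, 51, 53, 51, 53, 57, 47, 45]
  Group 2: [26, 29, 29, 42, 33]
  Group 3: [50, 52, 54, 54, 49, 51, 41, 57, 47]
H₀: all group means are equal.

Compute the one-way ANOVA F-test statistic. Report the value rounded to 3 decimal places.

Group means [49.11, 31.80, 50.56], grand mean 45.913
SSB = Σnᵢ(x̄ᵢ−x̄)² = 1281.915; SSW = ΣΣ(x−x̄ᵢ)² = 537.911
MSB = 1281.915/2 = 640.9575; MSW = 537.911/20 = 26.8956
F = MSB/MSW = 23.8314
df = (2, 20)

test statistic = 23.831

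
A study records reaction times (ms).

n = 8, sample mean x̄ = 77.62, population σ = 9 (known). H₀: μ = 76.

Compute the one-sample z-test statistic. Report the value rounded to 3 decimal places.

test statistic = 0.509

SE = σ/√n = 9/√8 = 3.1820
z = (x̄−μ₀)/SE = (77.62−76)/3.1820 = 0.5091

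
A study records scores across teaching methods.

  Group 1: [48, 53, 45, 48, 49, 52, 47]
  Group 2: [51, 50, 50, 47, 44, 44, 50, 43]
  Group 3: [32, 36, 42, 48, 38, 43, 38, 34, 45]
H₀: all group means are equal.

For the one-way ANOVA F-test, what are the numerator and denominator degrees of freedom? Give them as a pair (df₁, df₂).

degrees of freedom = [2, 21]

k = 3 groups, N = 24 total
df = (k−1, N−k) = (3−1, 24−3) = (2, 21)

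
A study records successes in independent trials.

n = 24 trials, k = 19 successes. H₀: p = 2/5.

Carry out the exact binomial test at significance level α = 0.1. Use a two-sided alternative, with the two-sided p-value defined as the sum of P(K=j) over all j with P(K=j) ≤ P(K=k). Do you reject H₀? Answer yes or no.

Exact binomial: n=24, k=19, p₀=2/5=0.4000
P(X=j) = C(n,j)·p₀^j·(1−p₀)^(n−j); p = Σ P(X=j) over j with P(X=j) ≤ P(X=19)
p-value (two-sided) = 0.00019
At α=0.1: p < α → reject H₀

reject H₀: yes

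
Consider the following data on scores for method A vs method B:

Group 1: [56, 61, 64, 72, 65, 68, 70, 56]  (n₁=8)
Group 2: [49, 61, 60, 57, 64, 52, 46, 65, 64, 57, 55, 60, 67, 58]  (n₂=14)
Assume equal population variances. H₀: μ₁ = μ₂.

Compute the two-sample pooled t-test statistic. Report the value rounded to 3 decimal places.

test statistic = 2.140

x̄₁=64.000, s₁=6.024, n₁=8
x̄₂=58.214, s₂=6.142, n₂=14
s_p² = [7·6.024² + 13·6.142²]/20 = 37.2179
SE = √(s_p²·(1/8+1/14)) = 2.7038
t = (64.000−58.214)/2.7038 = 2.1398
df = 20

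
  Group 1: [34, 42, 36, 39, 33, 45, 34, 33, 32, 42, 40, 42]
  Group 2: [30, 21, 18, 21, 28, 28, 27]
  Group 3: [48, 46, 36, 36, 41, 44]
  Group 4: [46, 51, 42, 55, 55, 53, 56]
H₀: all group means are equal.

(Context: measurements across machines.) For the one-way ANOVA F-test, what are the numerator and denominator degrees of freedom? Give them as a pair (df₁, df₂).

degrees of freedom = [3, 28]

k = 4 groups, N = 32 total
df = (k−1, N−k) = (4−1, 32−4) = (3, 28)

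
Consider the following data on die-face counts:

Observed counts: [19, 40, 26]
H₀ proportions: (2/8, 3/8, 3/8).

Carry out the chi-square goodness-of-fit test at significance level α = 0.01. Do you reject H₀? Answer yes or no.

reject H₀: no

n = 85; E_i = n·p_i = [21.25, 31.88, 31.88]
χ² = (19−21.25)²/21.25 + (40−31.88)²/31.88 + (26−31.88)²/31.88 = 3.3922
df = 2
p-value (upper-tail) = 0.18340
At α=0.01: p ≥ α → fail to reject H₀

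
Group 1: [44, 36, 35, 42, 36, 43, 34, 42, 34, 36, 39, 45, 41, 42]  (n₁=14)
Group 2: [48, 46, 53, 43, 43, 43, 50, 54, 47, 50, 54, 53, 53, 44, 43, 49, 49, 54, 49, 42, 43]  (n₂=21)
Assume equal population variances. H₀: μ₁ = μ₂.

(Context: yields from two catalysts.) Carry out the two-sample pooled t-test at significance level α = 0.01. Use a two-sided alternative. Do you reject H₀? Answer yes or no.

reject H₀: yes

x̄₁=39.214, s₁=3.926, n₁=14
x̄₂=48.095, s₂=4.335, n₂=21
s_p² = [13·3.926² + 20·4.335²]/33 = 17.4596
SE = √(s_p²·(1/14+1/21)) = 1.4417
t = (39.214−48.095)/1.4417 = -6.1600
df = 33
p-value (two-sided) = 0.00000
At α=0.01: p < α → reject H₀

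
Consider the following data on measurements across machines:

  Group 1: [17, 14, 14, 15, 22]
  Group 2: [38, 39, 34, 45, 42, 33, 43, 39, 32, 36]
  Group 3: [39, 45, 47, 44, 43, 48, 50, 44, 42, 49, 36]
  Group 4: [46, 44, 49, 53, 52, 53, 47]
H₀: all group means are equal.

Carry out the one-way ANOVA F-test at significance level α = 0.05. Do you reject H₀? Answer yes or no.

Group means [16.40, 38.10, 44.27, 49.14], grand mean 39.212
SSB = Σnᵢ(x̄ᵢ−x̄)² = 3586.376; SSW = ΣΣ(x−x̄ᵢ)² = 477.139
MSB = 3586.376/3 = 1195.4587; MSW = 477.139/29 = 16.4531
F = MSB/MSW = 72.6587
df = (3, 29)
p-value (upper-tail) = 0.00000
At α=0.05: p < α → reject H₀

reject H₀: yes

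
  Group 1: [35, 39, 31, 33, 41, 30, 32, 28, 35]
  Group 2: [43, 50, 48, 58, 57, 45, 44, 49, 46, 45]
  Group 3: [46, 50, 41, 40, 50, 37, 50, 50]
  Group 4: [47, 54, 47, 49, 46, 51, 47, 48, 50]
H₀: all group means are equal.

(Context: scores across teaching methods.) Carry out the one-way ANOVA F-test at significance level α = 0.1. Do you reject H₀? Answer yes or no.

reject H₀: yes

Group means [33.78, 48.50, 45.50, 48.78], grand mean 44.222
SSB = Σnᵢ(x̄ᵢ−x̄)² = 1364.611; SSW = ΣΣ(x−x̄ᵢ)² = 643.611
MSB = 1364.611/3 = 454.8704; MSW = 643.611/32 = 20.1128
F = MSB/MSW = 22.6159
df = (3, 32)
p-value (upper-tail) = 0.00000
At α=0.1: p < α → reject H₀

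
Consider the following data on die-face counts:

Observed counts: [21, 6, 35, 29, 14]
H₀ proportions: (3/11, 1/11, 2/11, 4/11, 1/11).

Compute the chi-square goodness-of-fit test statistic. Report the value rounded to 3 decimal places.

test statistic = 20.898

n = 105; E_i = n·p_i = [28.64, 9.55, 19.09, 38.18, 9.55]
χ² = (21−28.64)²/28.64 + (6−9.55)²/9.55 + (35−19.09)²/19.09 + (29−38.18)²/38.18 + (14−9.55)²/9.55 = 20.8976
df = 4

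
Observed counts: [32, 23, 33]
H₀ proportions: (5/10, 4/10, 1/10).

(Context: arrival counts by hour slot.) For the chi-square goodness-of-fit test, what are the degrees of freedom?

df = k − 1 = 3 − 1 = 2

degrees of freedom = 2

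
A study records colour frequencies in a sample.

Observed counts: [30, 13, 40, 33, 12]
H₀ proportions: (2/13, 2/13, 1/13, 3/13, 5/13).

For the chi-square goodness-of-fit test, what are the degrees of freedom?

degrees of freedom = 4

df = k − 1 = 5 − 1 = 4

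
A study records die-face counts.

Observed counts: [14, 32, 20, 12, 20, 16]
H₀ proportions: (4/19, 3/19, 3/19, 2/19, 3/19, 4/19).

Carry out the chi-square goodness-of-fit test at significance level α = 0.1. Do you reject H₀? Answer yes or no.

reject H₀: yes

n = 114; E_i = n·p_i = [24.00, 18.00, 18.00, 12.00, 18.00, 24.00]
χ² = (14−24.00)²/24.00 + (32−18.00)²/18.00 + (20−18.00)²/18.00 + (12−12.00)²/12.00 + (20−18.00)²/18.00 + (16−24.00)²/24.00 = 18.1667
df = 5
p-value (upper-tail) = 0.00274
At α=0.1: p < α → reject H₀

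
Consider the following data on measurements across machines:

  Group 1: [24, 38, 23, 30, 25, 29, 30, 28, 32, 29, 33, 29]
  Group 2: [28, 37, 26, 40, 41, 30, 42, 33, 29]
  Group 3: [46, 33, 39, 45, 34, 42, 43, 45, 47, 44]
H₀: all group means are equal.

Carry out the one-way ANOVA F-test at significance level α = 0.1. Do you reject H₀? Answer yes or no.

Group means [29.17, 34.00, 41.80], grand mean 34.645
SSB = Σnᵢ(x̄ᵢ−x̄)² = 875.830; SSW = ΣΣ(x−x̄ᵢ)² = 703.267
MSB = 875.830/2 = 437.9151; MSW = 703.267/28 = 25.1167
F = MSB/MSW = 17.4352
df = (2, 28)
p-value (upper-tail) = 0.00001
At α=0.1: p < α → reject H₀

reject H₀: yes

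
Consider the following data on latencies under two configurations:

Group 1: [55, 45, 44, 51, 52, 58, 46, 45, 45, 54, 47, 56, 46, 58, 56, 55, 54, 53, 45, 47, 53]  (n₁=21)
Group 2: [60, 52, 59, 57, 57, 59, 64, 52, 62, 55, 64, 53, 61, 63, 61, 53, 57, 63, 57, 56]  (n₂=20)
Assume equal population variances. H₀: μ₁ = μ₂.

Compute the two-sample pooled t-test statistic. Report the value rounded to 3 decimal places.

x̄₁=50.714, s₁=4.900, n₁=21
x̄₂=58.250, s₂=3.972, n₂=20
s_p² = [20·4.900² + 19·3.972²]/39 = 20.0009
SE = √(s_p²·(1/21+1/20)) = 1.3973
t = (50.714−58.250)/1.3973 = -5.3930
df = 39

test statistic = -5.393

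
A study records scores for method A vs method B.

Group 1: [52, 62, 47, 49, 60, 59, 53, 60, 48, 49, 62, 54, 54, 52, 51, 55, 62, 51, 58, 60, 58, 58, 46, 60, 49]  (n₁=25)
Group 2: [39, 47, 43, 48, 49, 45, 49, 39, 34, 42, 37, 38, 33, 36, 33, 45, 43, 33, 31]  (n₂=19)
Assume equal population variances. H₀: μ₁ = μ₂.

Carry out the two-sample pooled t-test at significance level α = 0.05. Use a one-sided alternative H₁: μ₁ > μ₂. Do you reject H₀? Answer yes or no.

reject H₀: yes

x̄₁=54.760, s₁=5.190, n₁=25
x̄₂=40.211, s₂=5.968, n₂=19
s_p² = [24·5.190² + 18·5.968²]/42 = 30.6599
SE = √(s_p²·(1/25+1/19)) = 1.6853
t = (54.760−40.211)/1.6853 = 8.6334
df = 42
p-value (one-sided, H₁ greater) = 0.00000
At α=0.05: p < α → reject H₀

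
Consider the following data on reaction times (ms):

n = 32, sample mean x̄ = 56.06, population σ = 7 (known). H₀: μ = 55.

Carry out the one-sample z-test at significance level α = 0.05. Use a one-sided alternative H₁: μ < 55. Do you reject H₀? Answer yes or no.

SE = σ/√n = 7/√32 = 1.2374
z = (x̄−μ₀)/SE = (56.06−55)/1.2374 = 0.8566
p-value (one-sided, H₁ less) = 0.80417
At α=0.05: p ≥ α → fail to reject H₀

reject H₀: no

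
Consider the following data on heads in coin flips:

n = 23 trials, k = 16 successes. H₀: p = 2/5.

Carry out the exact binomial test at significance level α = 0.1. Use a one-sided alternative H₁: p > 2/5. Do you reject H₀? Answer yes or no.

reject H₀: yes

Exact binomial: n=23, k=16, p₀=2/5=0.4000
P(X≥16) from Σ C(n,i)·p₀^i·(1−p₀)^(n−i)
p-value (one-sided, H₁ greater) = 0.00397
At α=0.1: p < α → reject H₀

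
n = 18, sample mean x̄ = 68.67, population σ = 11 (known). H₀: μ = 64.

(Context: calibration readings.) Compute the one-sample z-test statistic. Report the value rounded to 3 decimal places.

test statistic = 1.801

SE = σ/√n = 11/√18 = 2.5927
z = (x̄−μ₀)/SE = (68.67−64)/2.5927 = 1.8012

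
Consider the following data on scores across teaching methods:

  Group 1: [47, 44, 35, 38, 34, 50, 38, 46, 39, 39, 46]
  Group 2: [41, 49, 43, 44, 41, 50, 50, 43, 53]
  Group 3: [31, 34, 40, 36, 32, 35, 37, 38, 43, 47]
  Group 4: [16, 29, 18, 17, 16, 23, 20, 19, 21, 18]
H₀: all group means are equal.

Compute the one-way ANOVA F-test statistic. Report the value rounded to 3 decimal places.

Group means [41.45, 46.00, 37.30, 19.70], grand mean 36.000
SSB = Σnᵢ(x̄ᵢ−x̄)² = 3901.073; SSW = ΣΣ(x−x̄ᵢ)² = 806.927
MSB = 3901.073/3 = 1300.3576; MSW = 806.927/36 = 22.4146
F = MSB/MSW = 58.0137
df = (3, 36)

test statistic = 58.014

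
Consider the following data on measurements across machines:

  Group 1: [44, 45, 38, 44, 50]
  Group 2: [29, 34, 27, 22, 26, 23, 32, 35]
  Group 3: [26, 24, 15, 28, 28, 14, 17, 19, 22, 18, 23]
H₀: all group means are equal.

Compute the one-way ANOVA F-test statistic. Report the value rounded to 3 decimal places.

Group means [44.20, 28.50, 21.27], grand mean 28.458
SSB = Σnᵢ(x̄ᵢ−x̄)² = 1806.977; SSW = ΣΣ(x−x̄ᵢ)² = 488.982
MSB = 1806.977/2 = 903.4883; MSW = 488.982/21 = 23.2848
F = MSB/MSW = 38.8016
df = (2, 21)

test statistic = 38.802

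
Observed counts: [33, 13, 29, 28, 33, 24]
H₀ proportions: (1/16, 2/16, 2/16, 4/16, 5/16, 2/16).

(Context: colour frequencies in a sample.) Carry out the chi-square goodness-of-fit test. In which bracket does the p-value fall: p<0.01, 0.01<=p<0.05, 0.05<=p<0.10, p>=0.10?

n = 160; E_i = n·p_i = [10.00, 20.00, 20.00, 40.00, 50.00, 20.00]
χ² = (33−10.00)²/10.00 + (13−20.00)²/20.00 + (29−20.00)²/20.00 + (28−40.00)²/40.00 + (33−50.00)²/50.00 + (24−20.00)²/20.00 = 69.5800
df = 5
p-value (upper-tail) = 0.00000
→ bracket: p<0.01

p-value bracket: p<0.01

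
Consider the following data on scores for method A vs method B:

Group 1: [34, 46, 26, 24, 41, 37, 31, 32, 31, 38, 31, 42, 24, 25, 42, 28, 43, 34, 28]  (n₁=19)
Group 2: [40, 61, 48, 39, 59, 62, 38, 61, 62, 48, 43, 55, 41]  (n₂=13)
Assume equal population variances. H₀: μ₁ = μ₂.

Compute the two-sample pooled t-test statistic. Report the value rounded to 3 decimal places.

x̄₁=33.526, s₁=6.955, n₁=19
x̄₂=50.538, s₂=9.726, n₂=13
s_p² = [18·6.955² + 12·9.726²]/30 = 66.8656
SE = √(s_p²·(1/19+1/13)) = 2.9433
t = (33.526−50.538)/2.9433 = -5.7800
df = 30

test statistic = -5.780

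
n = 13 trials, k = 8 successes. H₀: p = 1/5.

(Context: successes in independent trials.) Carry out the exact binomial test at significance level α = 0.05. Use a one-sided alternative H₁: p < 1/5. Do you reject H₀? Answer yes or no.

Exact binomial: n=13, k=8, p₀=1/5=0.2000
P(X≤8) from Σ C(n,i)·p₀^i·(1−p₀)^(n−i)
p-value (one-sided, H₁ less) = 0.99983
At α=0.05: p ≥ α → fail to reject H₀

reject H₀: no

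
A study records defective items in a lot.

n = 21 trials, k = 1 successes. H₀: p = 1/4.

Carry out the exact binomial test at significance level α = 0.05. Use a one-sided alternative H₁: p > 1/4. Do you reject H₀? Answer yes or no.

Exact binomial: n=21, k=1, p₀=1/4=0.2500
P(X≥1) from Σ C(n,i)·p₀^i·(1−p₀)^(n−i)
p-value (one-sided, H₁ greater) = 0.99762
At α=0.05: p ≥ α → fail to reject H₀

reject H₀: no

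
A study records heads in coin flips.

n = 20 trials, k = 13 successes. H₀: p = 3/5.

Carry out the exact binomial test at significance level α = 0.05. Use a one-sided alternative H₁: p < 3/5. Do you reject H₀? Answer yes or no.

Exact binomial: n=20, k=13, p₀=3/5=0.6000
P(X≤13) from Σ C(n,i)·p₀^i·(1−p₀)^(n−i)
p-value (one-sided, H₁ less) = 0.74999
At α=0.05: p ≥ α → fail to reject H₀

reject H₀: no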